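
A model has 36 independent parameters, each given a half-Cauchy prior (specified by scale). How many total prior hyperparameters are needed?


Each half-Cauchy prior needs 1 hyperparameter (scale).
Total = 1 * 36 = 36

36


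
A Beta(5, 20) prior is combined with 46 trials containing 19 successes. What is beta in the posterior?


In conjugate updating:
beta_posterior = beta_prior + (n - k)
= 20 + (46 - 19)
= 20 + 27 = 47

47


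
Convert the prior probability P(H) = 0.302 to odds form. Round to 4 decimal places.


P(not H) = 1 - 0.302 = 0.698
Odds = 0.302 / 0.698 = 0.4327

0.4327


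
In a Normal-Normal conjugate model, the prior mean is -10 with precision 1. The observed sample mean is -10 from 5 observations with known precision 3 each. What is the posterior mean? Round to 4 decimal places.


Posterior precision = tau0 + n*tau = 1 + 5*3 = 16
Posterior mean = (tau0*mu0 + n*tau*xbar) / posterior_precision
= (1*-10 + 5*3*-10) / 16
= -160 / 16 = -10.0

-10.0


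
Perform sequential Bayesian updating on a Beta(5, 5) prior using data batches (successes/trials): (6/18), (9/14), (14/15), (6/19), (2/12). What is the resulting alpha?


Accumulate successes: 37
Posterior alpha = prior alpha + sum of successes
= 5 + 37 = 42

42


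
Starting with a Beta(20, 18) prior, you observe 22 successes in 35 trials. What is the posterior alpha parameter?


For a Beta-Binomial conjugate model:
Posterior alpha = prior alpha + number of successes
= 20 + 22 = 42

42


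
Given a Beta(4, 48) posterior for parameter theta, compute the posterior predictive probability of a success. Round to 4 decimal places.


For a Beta-Bernoulli model, the predictive probability is the mean:
P(success) = 4/(4+48) = 4/52 = 0.0769

0.0769


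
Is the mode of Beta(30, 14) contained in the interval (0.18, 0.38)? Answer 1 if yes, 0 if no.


Mode = (a-1)/(a+b-2) = 29/42 = 0.6905
Interval: (0.18, 0.38)
Contains mode? 0

0


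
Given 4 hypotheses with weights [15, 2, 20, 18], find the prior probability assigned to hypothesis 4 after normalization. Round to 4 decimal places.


To normalize, divide each weight by the sum of all weights.
Sum = 55
Prior(H4) = 18/55 = 0.3273

0.3273


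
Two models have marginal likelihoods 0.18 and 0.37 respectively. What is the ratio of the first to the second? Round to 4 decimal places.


Evidence ratio = 0.18 / 0.37
= 0.4865

0.4865


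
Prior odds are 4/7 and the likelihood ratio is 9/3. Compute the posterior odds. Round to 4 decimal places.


Posterior odds = prior odds * likelihood ratio
= (4/7) * (9/3)
= 36 / 21
= 1.7143

1.7143


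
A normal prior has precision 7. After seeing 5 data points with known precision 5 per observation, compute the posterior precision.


In the conjugate normal model, precisions add:
tau_posterior = tau_prior + n * tau_data
= 7 + 5*5 = 32

32


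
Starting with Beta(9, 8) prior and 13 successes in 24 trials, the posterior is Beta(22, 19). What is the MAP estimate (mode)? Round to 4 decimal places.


The mode of Beta(a, b) when a > 1 and b > 1 is (a-1)/(a+b-2)
= (22 - 1) / (22 + 19 - 2)
= 21 / 39
= 0.5385

0.5385


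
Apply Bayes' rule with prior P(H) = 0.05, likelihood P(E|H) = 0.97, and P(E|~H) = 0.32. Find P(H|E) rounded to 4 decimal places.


Step 1: Compute marginal P(E) = P(E|H)P(H) + P(E|~H)P(~H)
= 0.97*0.05 + 0.32*0.95 = 0.3525
Step 2: P(H|E) = P(E|H)P(H)/P(E) = 0.0485/0.3525
= 0.1376

0.1376


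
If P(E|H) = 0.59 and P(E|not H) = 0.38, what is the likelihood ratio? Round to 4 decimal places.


Likelihood ratio = P(E|H) / P(E|not H)
= 0.59 / 0.38
= 1.5526

1.5526


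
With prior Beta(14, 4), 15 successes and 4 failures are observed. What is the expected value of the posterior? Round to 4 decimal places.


Posterior = Beta(29, 8)
E[theta] = alpha/(alpha+beta)
= 29/37 = 0.7838

0.7838


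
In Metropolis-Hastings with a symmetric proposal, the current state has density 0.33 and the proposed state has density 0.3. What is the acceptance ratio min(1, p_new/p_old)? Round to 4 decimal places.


Ratio = p_new / p_old = 0.3 / 0.33 = 0.9091
Acceptance = min(1, 0.9091) = 0.9091

0.9091


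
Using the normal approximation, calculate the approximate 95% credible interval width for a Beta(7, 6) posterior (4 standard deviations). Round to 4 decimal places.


Var(Beta) = 7*6/(13^2 * 14) = 0.0178
SD = 0.1332
Width ~ 4*SD = 0.5329

0.5329


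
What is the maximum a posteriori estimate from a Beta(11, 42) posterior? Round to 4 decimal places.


The MAP estimate equals the mode of the distribution.
Mode of Beta(a,b) = (a-1)/(a+b-2)
= 10/51
= 0.1961

0.1961


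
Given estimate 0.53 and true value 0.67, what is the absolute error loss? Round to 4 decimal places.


Absolute error = |estimate - true|
= |-0.14| = 0.14

0.14


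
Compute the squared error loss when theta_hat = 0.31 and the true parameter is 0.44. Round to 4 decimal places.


L = (theta_hat - theta_true)^2
= (0.31 - 0.44)^2
= -0.13^2 = 0.0169

0.0169


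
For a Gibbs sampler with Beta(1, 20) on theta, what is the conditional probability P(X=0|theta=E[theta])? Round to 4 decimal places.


E[theta] = 1/(1+20) = 0.0476
P(X=0|theta) = 1 - theta = 0.9524

0.9524


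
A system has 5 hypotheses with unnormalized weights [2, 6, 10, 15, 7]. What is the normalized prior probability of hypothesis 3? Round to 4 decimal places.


The normalized prior is the weight divided by the total.
Total weight = 40
P(H3) = 10 / 40 = 0.25

0.25


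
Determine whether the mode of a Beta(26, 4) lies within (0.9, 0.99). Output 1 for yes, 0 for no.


First find the mode: (a-1)/(a+b-2) = 0.8929
Is 0.8929 in (0.9, 0.99)? 0

0


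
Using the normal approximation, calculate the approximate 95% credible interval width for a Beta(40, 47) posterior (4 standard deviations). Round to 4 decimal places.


Var(Beta) = 40*47/(87^2 * 88) = 0.0028
SD = 0.0531
Width ~ 4*SD = 0.2125

0.2125


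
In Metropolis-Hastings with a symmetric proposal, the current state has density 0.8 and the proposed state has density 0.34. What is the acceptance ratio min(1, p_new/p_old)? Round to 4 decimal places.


Ratio = p_new / p_old = 0.34 / 0.8 = 0.425
Acceptance = min(1, 0.425) = 0.425

0.425


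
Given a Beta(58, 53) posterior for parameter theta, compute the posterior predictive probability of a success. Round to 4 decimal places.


For a Beta-Bernoulli model, the predictive probability is the mean:
P(success) = 58/(58+53) = 58/111 = 0.5225

0.5225


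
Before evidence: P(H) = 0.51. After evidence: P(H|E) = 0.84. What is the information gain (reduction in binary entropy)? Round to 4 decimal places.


Prior entropy = 0.9997
Posterior entropy = 0.6343
Information gain = 0.9997 - 0.6343 = 0.3654

0.3654


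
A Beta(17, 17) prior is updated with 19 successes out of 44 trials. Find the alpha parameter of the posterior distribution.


In the Beta-Binomial conjugate update:
alpha_post = alpha_prior + successes
= 17 + 19
= 36

36


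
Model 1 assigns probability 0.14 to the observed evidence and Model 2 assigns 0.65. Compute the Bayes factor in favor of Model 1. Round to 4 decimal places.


BF = P(data|M1) / P(data|M2)
= 0.14 / 0.65 = 0.2154

0.2154


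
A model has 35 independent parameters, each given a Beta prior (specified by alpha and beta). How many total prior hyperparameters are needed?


Each Beta prior needs 2 hyperparameters (alpha and beta).
Total = 2 * 35 = 70

70


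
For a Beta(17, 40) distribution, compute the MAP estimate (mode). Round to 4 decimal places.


MAP = mode = (a-1)/(a+b-2)
= (17-1)/(17+40-2)
= 16/55 = 0.2909

0.2909


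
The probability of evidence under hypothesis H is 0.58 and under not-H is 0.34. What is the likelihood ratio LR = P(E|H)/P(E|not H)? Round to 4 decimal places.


LR = 0.58 / 0.34
= 1.7059

1.7059


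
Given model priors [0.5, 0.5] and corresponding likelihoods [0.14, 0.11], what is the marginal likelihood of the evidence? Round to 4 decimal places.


P(E) = sum_i P(M_i) P(E|M_i)
= 0.07 + 0.055
= 0.125

0.125


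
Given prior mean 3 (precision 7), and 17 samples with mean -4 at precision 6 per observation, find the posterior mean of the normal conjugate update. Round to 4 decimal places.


The posterior mean is a precision-weighted average of prior and data.
Post. prec. = 7 + 102 = 109
Post. mean = (21 + -408)/109 = -387/109 = -3.5505

-3.5505


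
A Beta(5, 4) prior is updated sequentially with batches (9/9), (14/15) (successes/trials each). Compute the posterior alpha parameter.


Sequential conjugate updating is equivalent to a single batch update.
Total successes across all batches = 23
alpha_posterior = alpha_prior + total_successes = 5 + 23
= 28

28


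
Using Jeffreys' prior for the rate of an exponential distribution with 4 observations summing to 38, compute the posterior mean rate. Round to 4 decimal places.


Jeffreys' prior leads to posterior Gamma(4, 38).
Mean = 4/38 = 0.1053

0.1053


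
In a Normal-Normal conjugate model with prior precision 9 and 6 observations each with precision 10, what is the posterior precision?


Posterior precision = prior precision + n * observation precision
= 9 + 6 * 10
= 9 + 60 = 69

69


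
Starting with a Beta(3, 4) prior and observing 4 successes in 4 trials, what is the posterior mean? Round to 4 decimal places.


Posterior parameters: alpha = 3 + 4 = 7
beta = 4 + 0 = 4
Posterior mean = alpha / (alpha + beta) = 7 / 11
= 0.6364

0.6364


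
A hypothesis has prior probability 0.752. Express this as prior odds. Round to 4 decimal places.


Odds = P(H) / P(not H) = 0.752 / 0.248
= 3.0323

3.0323


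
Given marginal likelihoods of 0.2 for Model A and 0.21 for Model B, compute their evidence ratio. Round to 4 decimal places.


Ratio = ML(A) / ML(B) = 0.2/0.21
= 0.9524

0.9524


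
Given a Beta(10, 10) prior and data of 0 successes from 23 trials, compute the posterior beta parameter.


Number of failures = 23 - 0 = 23
Posterior beta = 10 + 23 = 33

33


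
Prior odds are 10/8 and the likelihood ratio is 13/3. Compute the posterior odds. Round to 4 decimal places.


Posterior odds = prior odds * likelihood ratio
= (10/8) * (13/3)
= 130 / 24
= 5.4167

5.4167


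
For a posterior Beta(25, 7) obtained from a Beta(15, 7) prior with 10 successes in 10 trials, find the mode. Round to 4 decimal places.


Mode = (alpha - 1) / (alpha + beta - 2)
= 24 / 30
= 0.8

0.8


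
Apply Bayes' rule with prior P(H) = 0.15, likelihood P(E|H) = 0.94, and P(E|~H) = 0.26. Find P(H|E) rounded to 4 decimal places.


Step 1: Compute marginal P(E) = P(E|H)P(H) + P(E|~H)P(~H)
= 0.94*0.15 + 0.26*0.85 = 0.362
Step 2: P(H|E) = P(E|H)P(H)/P(E) = 0.141/0.362
= 0.3895

0.3895


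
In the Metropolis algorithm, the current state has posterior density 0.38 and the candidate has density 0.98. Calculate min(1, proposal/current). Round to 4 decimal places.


Ratio = 0.98/0.38 = 2.5789
Acceptance probability = min(1, 2.5789)
= 1.0

1.0


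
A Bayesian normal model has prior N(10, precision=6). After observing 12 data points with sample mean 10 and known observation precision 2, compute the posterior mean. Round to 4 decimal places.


Posterior mean = (prior_precision * prior_mean + n * data_precision * data_mean) / (prior_precision + n * data_precision)
Numerator = 6*10 + 12*2*10 = 300
Denominator = 6 + 12*2 = 30
Posterior mean = 10.0

10.0


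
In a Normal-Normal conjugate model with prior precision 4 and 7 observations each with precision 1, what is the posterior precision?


Posterior precision = prior precision + n * observation precision
= 4 + 7 * 1
= 4 + 7 = 11

11


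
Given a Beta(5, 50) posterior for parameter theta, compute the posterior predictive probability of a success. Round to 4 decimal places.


For a Beta-Bernoulli model, the predictive probability is the mean:
P(success) = 5/(5+50) = 5/55 = 0.0909

0.0909


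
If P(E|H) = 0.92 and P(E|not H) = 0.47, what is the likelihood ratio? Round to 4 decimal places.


Likelihood ratio = P(E|H) / P(E|not H)
= 0.92 / 0.47
= 1.9574

1.9574


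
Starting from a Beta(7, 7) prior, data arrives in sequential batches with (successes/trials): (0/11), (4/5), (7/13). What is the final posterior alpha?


In sequential Bayesian updating, we sum all successes.
Total successes = 11
Final alpha = 7 + 11 = 18

18


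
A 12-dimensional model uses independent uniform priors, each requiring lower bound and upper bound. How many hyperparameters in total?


Per parameter: 2 (lower bound and upper bound).
Total = 12 * 2 = 24

24


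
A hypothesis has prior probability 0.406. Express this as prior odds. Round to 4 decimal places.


Odds = P(H) / P(not H) = 0.406 / 0.594
= 0.6835

0.6835


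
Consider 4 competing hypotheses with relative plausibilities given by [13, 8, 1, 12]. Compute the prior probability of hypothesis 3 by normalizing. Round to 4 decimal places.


Sum of weights = 13 + 8 + 1 + 12 = 34
Normalized prior for H3 = 1 / 34
= 0.0294

0.0294


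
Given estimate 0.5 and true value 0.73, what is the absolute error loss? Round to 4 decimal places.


Absolute error = |estimate - true|
= |-0.23| = 0.23

0.23


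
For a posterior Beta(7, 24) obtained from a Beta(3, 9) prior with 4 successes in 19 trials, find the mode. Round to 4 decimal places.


Mode = (alpha - 1) / (alpha + beta - 2)
= 6 / 29
= 0.2069

0.2069


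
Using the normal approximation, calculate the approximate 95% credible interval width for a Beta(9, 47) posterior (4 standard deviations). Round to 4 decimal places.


Var(Beta) = 9*47/(56^2 * 57) = 0.0024
SD = 0.0486
Width ~ 4*SD = 0.1946

0.1946


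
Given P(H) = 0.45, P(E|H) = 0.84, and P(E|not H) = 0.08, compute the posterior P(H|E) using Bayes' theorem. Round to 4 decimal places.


By Bayes' theorem: P(H|E) = P(E|H)*P(H) / P(E)
P(E) = P(E|H)*P(H) + P(E|not H)*P(not H)
P(E) = 0.84*0.45 + 0.08*0.55 = 0.422
P(H|E) = 0.84*0.45 / 0.422 = 0.8957

0.8957


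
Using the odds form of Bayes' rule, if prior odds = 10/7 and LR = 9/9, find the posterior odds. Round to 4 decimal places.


Bayes' rule in odds form: posterior odds = prior odds * LR
= (10 * 9) / (7 * 9)
= 90/63 = 1.4286

1.4286


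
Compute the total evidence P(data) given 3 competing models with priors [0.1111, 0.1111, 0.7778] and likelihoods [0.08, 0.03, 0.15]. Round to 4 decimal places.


Marginal likelihood = sum P(model_i) * P(data|model_i)
Model 1: 0.1111 * 0.08 = 0.0089
Model 2: 0.1111 * 0.03 = 0.0033
Model 3: 0.7778 * 0.15 = 0.1167
Total = 0.1289

0.1289


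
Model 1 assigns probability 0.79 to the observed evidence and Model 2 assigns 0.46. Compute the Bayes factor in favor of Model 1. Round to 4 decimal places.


BF = P(data|M1) / P(data|M2)
= 0.79 / 0.46 = 1.7174

1.7174


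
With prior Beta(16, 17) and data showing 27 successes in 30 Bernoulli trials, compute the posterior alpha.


Conjugate update: alpha_posterior = alpha_prior + k
= 16 + 27 = 43

43


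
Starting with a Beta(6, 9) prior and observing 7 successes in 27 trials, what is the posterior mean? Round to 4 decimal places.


Posterior parameters: alpha = 6 + 7 = 13
beta = 9 + 20 = 29
Posterior mean = alpha / (alpha + beta) = 13 / 42
= 0.3095

0.3095


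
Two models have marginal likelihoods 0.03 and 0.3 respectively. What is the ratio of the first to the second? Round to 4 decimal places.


Evidence ratio = 0.03 / 0.3
= 0.1

0.1


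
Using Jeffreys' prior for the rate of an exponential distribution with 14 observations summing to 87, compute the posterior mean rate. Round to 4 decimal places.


Jeffreys' prior leads to posterior Gamma(14, 87).
Mean = 14/87 = 0.1609

0.1609


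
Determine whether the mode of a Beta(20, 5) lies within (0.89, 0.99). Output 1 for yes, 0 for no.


First find the mode: (a-1)/(a+b-2) = 0.8261
Is 0.8261 in (0.89, 0.99)? 0

0


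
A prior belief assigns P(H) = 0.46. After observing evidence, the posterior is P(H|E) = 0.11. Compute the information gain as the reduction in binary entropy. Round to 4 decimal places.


H(prior) = -0.46*log2(0.46) - 0.54*log2(0.54)
= 0.9954
H(post) = -0.11*log2(0.11) - 0.89*log2(0.89)
= 0.4999
IG = 0.9954 - 0.4999 = 0.4955

0.4955


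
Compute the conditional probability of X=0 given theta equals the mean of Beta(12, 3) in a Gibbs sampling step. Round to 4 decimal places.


Mean of Beta(12, 3) = 0.8
P(X=0 | theta=0.8) = 0.2

0.2


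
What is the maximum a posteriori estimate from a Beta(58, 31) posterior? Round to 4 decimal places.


The MAP estimate equals the mode of the distribution.
Mode of Beta(a,b) = (a-1)/(a+b-2)
= 57/87
= 0.6552

0.6552


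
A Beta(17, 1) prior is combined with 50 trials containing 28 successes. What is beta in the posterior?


In conjugate updating:
beta_posterior = beta_prior + (n - k)
= 1 + (50 - 28)
= 1 + 22 = 23

23


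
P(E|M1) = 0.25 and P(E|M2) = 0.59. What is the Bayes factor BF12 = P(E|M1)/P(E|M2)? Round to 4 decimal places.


Bayes factor BF12 = P(E|M1) / P(E|M2)
= 0.25 / 0.59
= 0.4237

0.4237


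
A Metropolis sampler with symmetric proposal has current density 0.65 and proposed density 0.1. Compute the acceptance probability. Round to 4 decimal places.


For symmetric proposals, acceptance = min(1, pi(x*)/pi(x))
= min(1, 0.1/0.65)
= min(1, 0.1538) = 0.1538

0.1538


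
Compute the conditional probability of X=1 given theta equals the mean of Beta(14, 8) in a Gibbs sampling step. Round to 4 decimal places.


Mean of Beta(14, 8) = 0.6364
P(X=1 | theta=0.6364) = 0.6364

0.6364


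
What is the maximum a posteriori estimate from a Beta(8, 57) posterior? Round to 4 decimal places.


The MAP estimate equals the mode of the distribution.
Mode of Beta(a,b) = (a-1)/(a+b-2)
= 7/63
= 0.1111

0.1111


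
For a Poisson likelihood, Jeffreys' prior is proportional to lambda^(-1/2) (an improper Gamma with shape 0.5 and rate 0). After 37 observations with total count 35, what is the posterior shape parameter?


Jeffreys' prior for Poisson is proportional to lambda^(-1/2).
Posterior is Gamma(0.5 + S, 0 + n) = Gamma(0.5 + 35, 37).
Posterior shape = 0.5 + S = 0.5 + 35 = 35.5

35.5


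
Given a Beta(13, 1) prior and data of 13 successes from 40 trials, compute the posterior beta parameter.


Number of failures = 40 - 13 = 27
Posterior beta = 1 + 27 = 28

28


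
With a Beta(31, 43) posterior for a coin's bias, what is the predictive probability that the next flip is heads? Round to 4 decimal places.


The predictive probability equals the posterior mean.
P(next = heads) = alpha / (alpha + beta)
= 31 / 74 = 0.4189

0.4189


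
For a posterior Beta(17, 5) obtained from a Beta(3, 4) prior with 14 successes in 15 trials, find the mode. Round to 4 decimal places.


Mode = (alpha - 1) / (alpha + beta - 2)
= 16 / 20
= 0.8

0.8


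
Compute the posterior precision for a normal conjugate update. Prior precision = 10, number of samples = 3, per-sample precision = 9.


tau_post = tau_0 + n * tau
= 10 + 3 * 9 = 37

37


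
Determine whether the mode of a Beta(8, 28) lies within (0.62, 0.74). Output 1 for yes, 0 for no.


First find the mode: (a-1)/(a+b-2) = 0.2059
Is 0.2059 in (0.62, 0.74)? 0

0


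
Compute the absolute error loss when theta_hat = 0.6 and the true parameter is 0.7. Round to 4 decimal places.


L = |theta_hat - theta_true|
= |0.6 - 0.7| = 0.1

0.1


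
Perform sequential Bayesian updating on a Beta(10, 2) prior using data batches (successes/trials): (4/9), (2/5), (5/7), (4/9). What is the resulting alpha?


Accumulate successes: 15
Posterior alpha = prior alpha + sum of successes
= 10 + 15 = 25

25


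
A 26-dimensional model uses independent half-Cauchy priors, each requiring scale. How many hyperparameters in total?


Per parameter: 1 (scale).
Total = 26 * 1 = 26

26


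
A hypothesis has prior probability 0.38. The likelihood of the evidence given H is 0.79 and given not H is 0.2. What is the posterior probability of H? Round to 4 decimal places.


Using Bayes' theorem:
P(E) = 0.38 * 0.79 + 0.62 * 0.2
P(E) = 0.4242
P(H|E) = (0.38 * 0.79) / 0.4242 = 0.7077

0.7077


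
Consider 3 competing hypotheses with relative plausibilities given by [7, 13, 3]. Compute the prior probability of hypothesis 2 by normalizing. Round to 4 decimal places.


Sum of weights = 7 + 13 + 3 = 23
Normalized prior for H2 = 13 / 23
= 0.5652

0.5652


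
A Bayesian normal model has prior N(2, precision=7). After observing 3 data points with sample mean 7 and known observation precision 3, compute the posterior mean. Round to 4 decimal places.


Posterior mean = (prior_precision * prior_mean + n * data_precision * data_mean) / (prior_precision + n * data_precision)
Numerator = 7*2 + 3*3*7 = 77
Denominator = 7 + 3*3 = 16
Posterior mean = 4.8125

4.8125


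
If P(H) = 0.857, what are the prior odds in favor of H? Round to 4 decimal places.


Prior odds = P(H) / (1 - P(H))
= 0.857 / 0.143
= 5.993

5.993


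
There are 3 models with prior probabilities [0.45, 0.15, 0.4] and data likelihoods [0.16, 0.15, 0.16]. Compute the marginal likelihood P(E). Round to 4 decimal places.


P(E) = sum over models of P(M_i) * P(E|M_i)
= 0.45*0.16 + 0.15*0.15 + 0.4*0.16
= 0.1585

0.1585


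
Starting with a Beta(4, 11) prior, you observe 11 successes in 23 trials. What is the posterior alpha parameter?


For a Beta-Binomial conjugate model:
Posterior alpha = prior alpha + number of successes
= 4 + 11 = 15

15


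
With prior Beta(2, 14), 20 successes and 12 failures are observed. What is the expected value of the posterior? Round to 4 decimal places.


Posterior = Beta(22, 26)
E[theta] = alpha/(alpha+beta)
= 22/48 = 0.4583

0.4583


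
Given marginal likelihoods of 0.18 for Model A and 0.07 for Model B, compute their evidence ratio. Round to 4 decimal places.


Ratio = ML(A) / ML(B) = 0.18/0.07
= 2.5714

2.5714


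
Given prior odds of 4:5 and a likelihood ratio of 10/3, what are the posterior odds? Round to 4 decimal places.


Posterior odds = prior odds * LR
Prior odds = 4/5 = 0.8
LR = 10/3 = 3.3333
Posterior odds = 0.8 * 3.3333 = 2.6667

2.6667


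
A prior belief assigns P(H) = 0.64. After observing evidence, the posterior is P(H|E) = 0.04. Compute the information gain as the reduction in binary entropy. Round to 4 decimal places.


H(prior) = -0.64*log2(0.64) - 0.36*log2(0.36)
= 0.9427
H(post) = -0.04*log2(0.04) - 0.96*log2(0.96)
= 0.2423
IG = 0.9427 - 0.2423 = 0.7004

0.7004


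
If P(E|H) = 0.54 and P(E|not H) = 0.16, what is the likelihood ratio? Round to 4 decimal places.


Likelihood ratio = P(E|H) / P(E|not H)
= 0.54 / 0.16
= 3.375

3.375


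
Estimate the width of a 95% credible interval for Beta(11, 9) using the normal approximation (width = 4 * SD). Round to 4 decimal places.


For Beta(a,b): Var = ab/((a+b)^2(a+b+1))
Var = 0.0118, SD = 0.1086
Approximate 95% CI width = 4 * 0.1086 = 0.4342

0.4342


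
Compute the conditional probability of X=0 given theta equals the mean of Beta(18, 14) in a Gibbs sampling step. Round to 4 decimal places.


Mean of Beta(18, 14) = 0.5625
P(X=0 | theta=0.5625) = 0.4375

0.4375


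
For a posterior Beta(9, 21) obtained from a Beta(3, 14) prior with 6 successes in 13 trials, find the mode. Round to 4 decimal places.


Mode = (alpha - 1) / (alpha + beta - 2)
= 8 / 28
= 0.2857

0.2857


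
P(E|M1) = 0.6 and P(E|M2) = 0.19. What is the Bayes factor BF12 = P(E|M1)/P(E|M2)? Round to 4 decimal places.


Bayes factor BF12 = P(E|M1) / P(E|M2)
= 0.6 / 0.19
= 3.1579

3.1579


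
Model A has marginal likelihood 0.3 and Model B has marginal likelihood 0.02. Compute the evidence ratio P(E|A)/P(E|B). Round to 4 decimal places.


Evidence ratio = P(E|A) / P(E|B)
= 0.3 / 0.02
= 15.0

15.0


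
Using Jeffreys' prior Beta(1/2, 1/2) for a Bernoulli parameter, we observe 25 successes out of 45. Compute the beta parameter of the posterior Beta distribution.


Conjugate update: Beta(0.5 + k, 0.5 + n - k).
k = 25, n - k = 20
Posterior beta = 0.5 + (n - k) = 0.5 + 20 = 20.5

20.5


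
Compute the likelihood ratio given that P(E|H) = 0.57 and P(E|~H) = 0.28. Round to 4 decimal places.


LR = P(E|H) / P(E|~H)
= 0.57 / 0.28 = 2.0357

2.0357


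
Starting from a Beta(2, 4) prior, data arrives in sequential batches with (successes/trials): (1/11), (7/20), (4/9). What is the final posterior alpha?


In sequential Bayesian updating, we sum all successes.
Total successes = 12
Final alpha = 2 + 12 = 14

14


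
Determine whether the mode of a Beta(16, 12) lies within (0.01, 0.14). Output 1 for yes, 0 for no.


First find the mode: (a-1)/(a+b-2) = 0.5769
Is 0.5769 in (0.01, 0.14)? 0

0


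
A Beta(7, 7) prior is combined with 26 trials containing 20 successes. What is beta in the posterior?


In conjugate updating:
beta_posterior = beta_prior + (n - k)
= 7 + (26 - 20)
= 7 + 6 = 13

13


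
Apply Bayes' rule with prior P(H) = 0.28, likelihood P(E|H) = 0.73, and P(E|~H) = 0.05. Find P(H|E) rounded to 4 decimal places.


Step 1: Compute marginal P(E) = P(E|H)P(H) + P(E|~H)P(~H)
= 0.73*0.28 + 0.05*0.72 = 0.2404
Step 2: P(H|E) = P(E|H)P(H)/P(E) = 0.2044/0.2404
= 0.8502

0.8502


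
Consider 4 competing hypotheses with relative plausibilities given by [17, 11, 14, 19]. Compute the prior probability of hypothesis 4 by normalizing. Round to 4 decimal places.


Sum of weights = 17 + 11 + 14 + 19 = 61
Normalized prior for H4 = 19 / 61
= 0.3115

0.3115


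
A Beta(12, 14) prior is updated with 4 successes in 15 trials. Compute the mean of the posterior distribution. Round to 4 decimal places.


After update: Beta(16, 25)
Mean = 16 / (16 + 25) = 16 / 41
= 0.3902

0.3902


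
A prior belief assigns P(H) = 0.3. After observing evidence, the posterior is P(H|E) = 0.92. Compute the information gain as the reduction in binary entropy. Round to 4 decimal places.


H(prior) = -0.3*log2(0.3) - 0.7*log2(0.7)
= 0.8813
H(post) = -0.92*log2(0.92) - 0.08*log2(0.08)
= 0.4022
IG = 0.8813 - 0.4022 = 0.4791

0.4791


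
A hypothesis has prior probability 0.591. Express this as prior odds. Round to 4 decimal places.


Odds = P(H) / P(not H) = 0.591 / 0.409
= 1.445

1.445


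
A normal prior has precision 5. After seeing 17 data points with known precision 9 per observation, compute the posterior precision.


In the conjugate normal model, precisions add:
tau_posterior = tau_prior + n * tau_data
= 5 + 17*9 = 158

158


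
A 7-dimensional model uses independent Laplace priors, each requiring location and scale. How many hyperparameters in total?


Per parameter: 2 (location and scale).
Total = 7 * 2 = 14

14


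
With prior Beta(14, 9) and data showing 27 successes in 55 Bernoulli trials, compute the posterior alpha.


Conjugate update: alpha_posterior = alpha_prior + k
= 14 + 27 = 41

41


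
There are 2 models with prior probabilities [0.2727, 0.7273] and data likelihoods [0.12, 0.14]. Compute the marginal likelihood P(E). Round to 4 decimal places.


P(E) = sum over models of P(M_i) * P(E|M_i)
= 0.2727*0.12 + 0.7273*0.14
= 0.1345

0.1345


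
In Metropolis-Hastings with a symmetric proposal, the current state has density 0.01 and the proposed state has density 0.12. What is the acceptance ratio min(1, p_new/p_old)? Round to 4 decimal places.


Ratio = p_new / p_old = 0.12 / 0.01 = 12.0
Acceptance = min(1, 12.0) = 1.0

1.0


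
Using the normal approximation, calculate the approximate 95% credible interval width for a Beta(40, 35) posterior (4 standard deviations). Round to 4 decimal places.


Var(Beta) = 40*35/(75^2 * 76) = 0.0033
SD = 0.0572
Width ~ 4*SD = 0.2289

0.2289


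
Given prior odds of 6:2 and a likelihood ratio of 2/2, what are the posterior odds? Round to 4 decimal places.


Posterior odds = prior odds * LR
Prior odds = 6/2 = 3.0
LR = 2/2 = 1.0
Posterior odds = 3.0 * 1.0 = 3.0

3.0


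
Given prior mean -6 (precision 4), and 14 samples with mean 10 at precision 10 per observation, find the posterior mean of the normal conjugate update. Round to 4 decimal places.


The posterior mean is a precision-weighted average of prior and data.
Post. prec. = 4 + 140 = 144
Post. mean = (-24 + 1400)/144 = 1376/144 = 9.5556

9.5556


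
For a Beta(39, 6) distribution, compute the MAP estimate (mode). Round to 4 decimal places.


MAP = mode = (a-1)/(a+b-2)
= (39-1)/(39+6-2)
= 38/43 = 0.8837

0.8837


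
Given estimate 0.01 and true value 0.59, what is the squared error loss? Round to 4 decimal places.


Squared error = (estimate - true)^2
Difference = -0.58
Loss = -0.58^2 = 0.3364

0.3364


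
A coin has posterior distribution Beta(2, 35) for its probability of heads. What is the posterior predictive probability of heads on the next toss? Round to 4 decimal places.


Posterior predictive = E[theta] = alpha/(alpha+beta)
= 2/37
= 0.0541

0.0541


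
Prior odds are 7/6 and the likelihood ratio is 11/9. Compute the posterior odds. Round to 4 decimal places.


Posterior odds = prior odds * likelihood ratio
= (7/6) * (11/9)
= 77 / 54
= 1.4259

1.4259


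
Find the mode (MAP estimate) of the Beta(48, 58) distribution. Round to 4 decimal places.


For Beta(a,b) with a,b > 1:
Mode = (a-1)/(a+b-2) = (48-1)/(106-2)
= 47/104 = 0.4519

0.4519


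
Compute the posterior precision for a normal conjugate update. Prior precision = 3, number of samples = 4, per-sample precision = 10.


tau_post = tau_0 + n * tau
= 3 + 4 * 10 = 43

43


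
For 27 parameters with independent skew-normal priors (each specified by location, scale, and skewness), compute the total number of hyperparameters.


A skew-normal prior has 3 hyperparameters per parameter.
Total = 27 * 3 = 81

81


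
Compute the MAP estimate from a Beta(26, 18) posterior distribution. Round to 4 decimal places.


MAP = mode of Beta distribution
= (alpha - 1)/(alpha + beta - 2)
= (26-1)/(26+18-2)
= 25/42 = 0.5952

0.5952


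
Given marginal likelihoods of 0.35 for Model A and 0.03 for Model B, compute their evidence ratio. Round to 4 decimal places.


Ratio = ML(A) / ML(B) = 0.35/0.03
= 11.6667

11.6667


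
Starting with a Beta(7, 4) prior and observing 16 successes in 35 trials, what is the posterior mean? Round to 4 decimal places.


Posterior parameters: alpha = 7 + 16 = 23
beta = 4 + 19 = 23
Posterior mean = alpha / (alpha + beta) = 23 / 46
= 0.5

0.5


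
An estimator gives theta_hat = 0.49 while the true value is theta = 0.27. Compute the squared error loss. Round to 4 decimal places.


The squared error loss is (theta_hat - theta)^2
= (0.49 - 0.27)^2
= (0.22)^2 = 0.0484

0.0484


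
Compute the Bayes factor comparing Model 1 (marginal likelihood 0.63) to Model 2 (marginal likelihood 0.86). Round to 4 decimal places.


BF12 = marginal likelihood of M1 / marginal likelihood of M2
= 0.63/0.86
= 0.7326

0.7326


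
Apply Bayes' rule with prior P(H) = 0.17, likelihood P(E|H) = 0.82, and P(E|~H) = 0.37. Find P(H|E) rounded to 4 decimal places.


Step 1: Compute marginal P(E) = P(E|H)P(H) + P(E|~H)P(~H)
= 0.82*0.17 + 0.37*0.83 = 0.4465
Step 2: P(H|E) = P(E|H)P(H)/P(E) = 0.1394/0.4465
= 0.3122

0.3122


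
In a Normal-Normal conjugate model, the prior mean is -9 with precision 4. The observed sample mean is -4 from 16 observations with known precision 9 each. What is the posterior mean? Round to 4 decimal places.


Posterior precision = tau0 + n*tau = 4 + 16*9 = 148
Posterior mean = (tau0*mu0 + n*tau*xbar) / posterior_precision
= (4*-9 + 16*9*-4) / 148
= -612 / 148 = -4.1351

-4.1351


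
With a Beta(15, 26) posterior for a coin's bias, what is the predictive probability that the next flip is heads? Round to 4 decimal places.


The predictive probability equals the posterior mean.
P(next = heads) = alpha / (alpha + beta)
= 15 / 41 = 0.3659

0.3659


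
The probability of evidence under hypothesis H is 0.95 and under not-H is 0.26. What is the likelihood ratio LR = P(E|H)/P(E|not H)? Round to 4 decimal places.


LR = 0.95 / 0.26
= 3.6538

3.6538


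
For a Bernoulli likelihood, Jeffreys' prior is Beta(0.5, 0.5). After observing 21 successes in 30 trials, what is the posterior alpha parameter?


Jeffreys' prior for Bernoulli is Beta(0.5, 0.5).
Posterior is Beta(0.5 + k, 0.5 + n - k).
Posterior alpha = 0.5 + k = 0.5 + 21 = 21.5

21.5


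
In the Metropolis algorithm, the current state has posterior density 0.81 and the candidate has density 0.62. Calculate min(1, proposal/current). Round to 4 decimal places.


Ratio = 0.62/0.81 = 0.7654
Acceptance probability = min(1, 0.7654)
= 0.7654

0.7654


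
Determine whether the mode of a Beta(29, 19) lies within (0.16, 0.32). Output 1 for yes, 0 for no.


First find the mode: (a-1)/(a+b-2) = 0.6087
Is 0.6087 in (0.16, 0.32)? 0

0


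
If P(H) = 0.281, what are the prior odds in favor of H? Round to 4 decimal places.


Prior odds = P(H) / (1 - P(H))
= 0.281 / 0.719
= 0.3908

0.3908


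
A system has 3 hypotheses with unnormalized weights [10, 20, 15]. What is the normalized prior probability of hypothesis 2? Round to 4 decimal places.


The normalized prior is the weight divided by the total.
Total weight = 45
P(H2) = 20 / 45 = 0.4444

0.4444


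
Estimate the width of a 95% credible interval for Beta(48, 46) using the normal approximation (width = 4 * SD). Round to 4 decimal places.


For Beta(a,b): Var = ab/((a+b)^2(a+b+1))
Var = 0.0026, SD = 0.0513
Approximate 95% CI width = 4 * 0.0513 = 0.2051

0.2051


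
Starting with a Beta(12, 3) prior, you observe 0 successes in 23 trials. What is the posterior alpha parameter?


For a Beta-Binomial conjugate model:
Posterior alpha = prior alpha + number of successes
= 12 + 0 = 12

12


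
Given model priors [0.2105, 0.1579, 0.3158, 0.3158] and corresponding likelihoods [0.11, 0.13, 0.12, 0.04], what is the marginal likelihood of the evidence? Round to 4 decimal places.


P(E) = sum_i P(M_i) P(E|M_i)
= 0.0232 + 0.0205 + 0.0379 + 0.0126
= 0.0942

0.0942


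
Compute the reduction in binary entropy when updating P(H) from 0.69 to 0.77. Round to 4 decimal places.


H_before = -p*log2(p) - (1-p)*log2(1-p) for p=0.69: 0.8932
H_after for p=0.77: 0.778
Reduction = 0.8932 - 0.778 = 0.1152

0.1152


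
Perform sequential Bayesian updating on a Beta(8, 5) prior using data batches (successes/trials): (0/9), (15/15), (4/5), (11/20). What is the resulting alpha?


Accumulate successes: 30
Posterior alpha = prior alpha + sum of successes
= 8 + 30 = 38

38


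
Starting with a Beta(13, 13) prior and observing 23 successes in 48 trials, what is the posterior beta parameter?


Posterior beta = prior beta + failures
Failures = 48 - 23 = 25
beta_post = 13 + 25 = 38

38


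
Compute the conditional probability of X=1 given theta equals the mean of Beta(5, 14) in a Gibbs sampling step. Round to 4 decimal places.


Mean of Beta(5, 14) = 0.2632
P(X=1 | theta=0.2632) = 0.2632

0.2632


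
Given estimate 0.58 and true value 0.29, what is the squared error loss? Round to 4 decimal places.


Squared error = (estimate - true)^2
Difference = 0.29
Loss = 0.29^2 = 0.0841

0.0841


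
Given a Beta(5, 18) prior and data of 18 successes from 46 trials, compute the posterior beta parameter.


Number of failures = 46 - 18 = 28
Posterior beta = 18 + 28 = 46

46


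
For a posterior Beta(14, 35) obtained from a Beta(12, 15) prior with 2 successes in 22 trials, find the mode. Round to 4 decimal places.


Mode = (alpha - 1) / (alpha + beta - 2)
= 13 / 47
= 0.2766

0.2766


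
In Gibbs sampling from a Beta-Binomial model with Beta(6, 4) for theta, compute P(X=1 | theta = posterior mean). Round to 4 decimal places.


Posterior mean = alpha/(alpha+beta) = 6/10 = 0.6
P(X=1|theta=mean) = theta = 0.6

0.6


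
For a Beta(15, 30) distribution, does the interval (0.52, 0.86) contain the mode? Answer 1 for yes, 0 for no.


Mode of Beta(a,b) = (a-1)/(a+b-2)
= (15-1)/(15+30-2) = 0.3256
Check: 0.52 <= 0.3256 <= 0.86?
Result: 0

0


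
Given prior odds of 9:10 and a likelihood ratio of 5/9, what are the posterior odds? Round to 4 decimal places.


Posterior odds = prior odds * LR
Prior odds = 9/10 = 0.9
LR = 5/9 = 0.5556
Posterior odds = 0.9 * 0.5556 = 0.5

0.5


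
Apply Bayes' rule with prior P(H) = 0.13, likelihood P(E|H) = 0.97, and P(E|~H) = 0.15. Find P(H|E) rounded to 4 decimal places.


Step 1: Compute marginal P(E) = P(E|H)P(H) + P(E|~H)P(~H)
= 0.97*0.13 + 0.15*0.87 = 0.2566
Step 2: P(H|E) = P(E|H)P(H)/P(E) = 0.1261/0.2566
= 0.4914

0.4914


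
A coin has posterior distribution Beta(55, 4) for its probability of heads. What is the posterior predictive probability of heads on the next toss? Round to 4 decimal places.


Posterior predictive = E[theta] = alpha/(alpha+beta)
= 55/59
= 0.9322

0.9322


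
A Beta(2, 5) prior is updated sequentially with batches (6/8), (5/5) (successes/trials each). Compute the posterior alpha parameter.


Sequential conjugate updating is equivalent to a single batch update.
Total successes across all batches = 11
alpha_posterior = alpha_prior + total_successes = 2 + 11
= 13

13


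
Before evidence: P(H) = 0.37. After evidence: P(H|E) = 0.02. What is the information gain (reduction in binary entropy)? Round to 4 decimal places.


Prior entropy = 0.9507
Posterior entropy = 0.1414
Information gain = 0.9507 - 0.1414 = 0.8092

0.8092


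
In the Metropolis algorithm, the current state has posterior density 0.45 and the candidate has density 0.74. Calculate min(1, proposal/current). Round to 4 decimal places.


Ratio = 0.74/0.45 = 1.6444
Acceptance probability = min(1, 1.6444)
= 1.0

1.0


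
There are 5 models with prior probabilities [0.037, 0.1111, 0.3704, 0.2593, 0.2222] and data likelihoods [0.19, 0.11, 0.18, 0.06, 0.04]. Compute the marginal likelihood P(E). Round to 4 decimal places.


P(E) = sum over models of P(M_i) * P(E|M_i)
= 0.037*0.19 + 0.1111*0.11 + 0.3704*0.18 + 0.2593*0.06 + 0.2222*0.04
= 0.1104

0.1104


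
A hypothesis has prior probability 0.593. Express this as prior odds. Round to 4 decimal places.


Odds = P(H) / P(not H) = 0.593 / 0.407
= 1.457

1.457


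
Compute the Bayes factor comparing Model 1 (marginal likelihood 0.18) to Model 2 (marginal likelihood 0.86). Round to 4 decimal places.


BF12 = marginal likelihood of M1 / marginal likelihood of M2
= 0.18/0.86
= 0.2093

0.2093


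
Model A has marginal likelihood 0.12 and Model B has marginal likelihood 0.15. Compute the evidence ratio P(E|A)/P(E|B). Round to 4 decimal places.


Evidence ratio = P(E|A) / P(E|B)
= 0.12 / 0.15
= 0.8

0.8


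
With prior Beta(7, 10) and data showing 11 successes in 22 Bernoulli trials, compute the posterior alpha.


Conjugate update: alpha_posterior = alpha_prior + k
= 7 + 11 = 18

18


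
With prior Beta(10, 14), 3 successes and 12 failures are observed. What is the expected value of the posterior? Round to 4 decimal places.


Posterior = Beta(13, 26)
E[theta] = alpha/(alpha+beta)
= 13/39 = 0.3333

0.3333


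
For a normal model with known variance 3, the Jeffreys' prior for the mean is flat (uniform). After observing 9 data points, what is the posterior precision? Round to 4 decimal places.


Jeffreys' prior for normal mean (known variance) is flat.
Prior precision = 0.
Posterior precision = prior_prec + n/sigma^2 = 0 + 9/3
= 3.0

3.0


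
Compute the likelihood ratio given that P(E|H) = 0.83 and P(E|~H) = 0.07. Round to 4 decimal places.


LR = P(E|H) / P(E|~H)
= 0.83 / 0.07 = 11.8571

11.8571


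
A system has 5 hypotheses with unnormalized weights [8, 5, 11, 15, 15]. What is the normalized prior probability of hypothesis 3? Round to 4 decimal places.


The normalized prior is the weight divided by the total.
Total weight = 54
P(H3) = 11 / 54 = 0.2037

0.2037
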